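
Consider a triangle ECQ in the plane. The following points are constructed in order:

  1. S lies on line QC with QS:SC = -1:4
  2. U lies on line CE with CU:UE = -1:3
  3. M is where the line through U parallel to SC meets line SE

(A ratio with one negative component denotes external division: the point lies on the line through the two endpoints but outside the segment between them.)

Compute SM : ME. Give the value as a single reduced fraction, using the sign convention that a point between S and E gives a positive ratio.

SM:ME = -1/3

Work in coordinates with E = (0, 0), C = (1, 0), Q = (0, 1).
1. S lies on line QC with QS:SC = -1:4 ⇒ S = (-1/3, 4/3)
2. U lies on line CE with CU:UE = -1:3 ⇒ U = (3/2, 0)
3. M is where the line through U parallel to SC meets line SE ⇒ M = (-1/2, 2)
M = S + t·(E−S) with t = -1/2, so SM:ME = t:(1−t) = -1/2:3/2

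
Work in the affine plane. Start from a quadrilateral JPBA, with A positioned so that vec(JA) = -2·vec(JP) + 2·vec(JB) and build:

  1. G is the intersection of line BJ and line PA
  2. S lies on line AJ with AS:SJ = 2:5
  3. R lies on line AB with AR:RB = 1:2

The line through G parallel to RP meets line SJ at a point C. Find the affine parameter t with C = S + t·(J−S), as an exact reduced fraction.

t = -19/30

Choose coordinates J = (0, 0), P = (1, 0), B = (0, 1), A = (-2, 2).
1. G is the intersection of line BJ and line PA ⇒ G = (0, 2/3)
2. S lies on line AJ with AS:SJ = 2:5 ⇒ S = (-10/7, 10/7)
3. R lies on line AB with AR:RB = 1:2 ⇒ R = (-4/3, 5/3)
through G parallel to RP: direction (7/3, -5/3); meets SJ at C = (-7/3, 7/3)
C = S + t·(J−S) with t = -19/30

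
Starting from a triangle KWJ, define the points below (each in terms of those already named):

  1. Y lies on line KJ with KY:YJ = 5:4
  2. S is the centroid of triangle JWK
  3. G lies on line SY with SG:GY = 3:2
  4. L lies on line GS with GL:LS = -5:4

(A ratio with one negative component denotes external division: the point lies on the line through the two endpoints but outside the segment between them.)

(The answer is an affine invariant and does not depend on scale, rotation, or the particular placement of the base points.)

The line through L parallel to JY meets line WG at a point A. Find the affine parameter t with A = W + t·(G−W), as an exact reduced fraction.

Work in coordinates with K = (0, 0), W = (1, 0), J = (0, 1).
1. Y lies on line KJ with KY:YJ = 5:4 ⇒ Y = (0, 5/9)
2. S is the centroid of triangle JWK ⇒ S = (1/3, 1/3)
3. G lies on line SY with SG:GY = 3:2 ⇒ G = (2/15, 7/15)
4. L lies on line GS with GL:LS = -5:4 ⇒ L = (17/15, -1/5)
through L parallel to JY: direction (0, -4/9); meets WG at A = (17/15, -14/195)
A = W + t·(G−W) with t = -2/13

t = -2/13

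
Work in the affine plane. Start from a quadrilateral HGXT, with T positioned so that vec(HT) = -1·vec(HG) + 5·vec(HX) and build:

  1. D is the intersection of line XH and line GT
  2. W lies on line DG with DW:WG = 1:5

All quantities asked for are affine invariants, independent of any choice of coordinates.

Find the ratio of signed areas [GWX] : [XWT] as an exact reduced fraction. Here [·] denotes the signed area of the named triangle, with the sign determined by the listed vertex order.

Set H = (0, 0), G = (1, 0), X = (0, 1), T = (-1, 5); any affine frame gives the same invariant.
1. D is the intersection of line XH and line GT ⇒ D = (0, 5/2)
2. W lies on line DG with DW:WG = 1:5 ⇒ W = (1/6, 25/12)
2·[GWX] = 5/4, 2·[XWT] = 7/4
[GWX]:[XWT] = 5/4:7/4 = 5/7

[GWX]:[XWT] = 5/7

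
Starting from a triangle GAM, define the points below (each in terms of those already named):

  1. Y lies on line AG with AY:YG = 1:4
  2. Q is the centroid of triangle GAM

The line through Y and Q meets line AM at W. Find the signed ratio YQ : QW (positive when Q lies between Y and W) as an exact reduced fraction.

YQ:QW = -2/5

Choose coordinates G = (0, 0), A = (1, 0), M = (0, 1).
1. Y lies on line AG with AY:YG = 1:4 ⇒ Y = (4/5, 0)
2. Q is the centroid of triangle GAM ⇒ Q = (1/3, 1/3)
line YQ meets AM at W = (3/2, -1/2)
Q = Y + t·(W−Y) with t = -2/3, so YQ:QW = -2/3:5/3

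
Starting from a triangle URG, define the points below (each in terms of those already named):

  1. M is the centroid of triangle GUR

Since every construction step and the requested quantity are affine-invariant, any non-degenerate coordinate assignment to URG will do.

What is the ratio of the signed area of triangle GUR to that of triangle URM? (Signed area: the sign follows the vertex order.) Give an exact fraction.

Assign U = (0, 0), R = (1, 0), G = (0, 1) — the answer is frame-independent, so this choice is without loss of generality.
1. M is the centroid of triangle GUR ⇒ M = (1/3, 1/3)
2·[GUR] = 1, 2·[URM] = 1/3
[GUR]:[URM] = 1:1/3 = 3

[GUR]:[URM] = 3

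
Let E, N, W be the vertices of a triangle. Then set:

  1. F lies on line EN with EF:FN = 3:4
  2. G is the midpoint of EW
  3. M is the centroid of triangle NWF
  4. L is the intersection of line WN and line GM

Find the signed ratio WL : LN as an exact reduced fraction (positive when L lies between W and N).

WL:LN = 10/3

Work in coordinates with E = (0, 0), N = (1, 0), W = (0, 1).
1. F lies on line EN with EF:FN = 3:4 ⇒ F = (3/7, 0)
2. G is the midpoint of EW ⇒ G = (0, 1/2)
3. M is the centroid of triangle NWF ⇒ M = (10/21, 1/3)
4. L is the intersection of line WN and line GM ⇒ L = (10/13, 3/13)
L = W + t·(N−W) with t = 10/13, so WL:LN = t:(1−t) = 10/13:3/13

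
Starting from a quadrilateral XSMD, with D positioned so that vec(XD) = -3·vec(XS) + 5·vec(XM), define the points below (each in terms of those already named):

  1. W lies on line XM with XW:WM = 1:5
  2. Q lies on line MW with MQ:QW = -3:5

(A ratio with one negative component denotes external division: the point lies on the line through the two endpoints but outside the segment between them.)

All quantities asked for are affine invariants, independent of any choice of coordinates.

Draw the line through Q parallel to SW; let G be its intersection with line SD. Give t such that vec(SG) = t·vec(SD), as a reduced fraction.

t = 25/52

Work in coordinates with X = (0, 0), S = (1, 0), M = (0, 1), D = (-3, 5).
1. W lies on line XM with XW:WM = 1:5 ⇒ W = (0, 1/6)
2. Q lies on line MW with MQ:QW = -3:5 ⇒ Q = (0, 9/4)
through Q parallel to SW: direction (-1, 1/6); meets SD at G = (-12/13, 125/52)
G = S + t·(D−S) with t = 25/52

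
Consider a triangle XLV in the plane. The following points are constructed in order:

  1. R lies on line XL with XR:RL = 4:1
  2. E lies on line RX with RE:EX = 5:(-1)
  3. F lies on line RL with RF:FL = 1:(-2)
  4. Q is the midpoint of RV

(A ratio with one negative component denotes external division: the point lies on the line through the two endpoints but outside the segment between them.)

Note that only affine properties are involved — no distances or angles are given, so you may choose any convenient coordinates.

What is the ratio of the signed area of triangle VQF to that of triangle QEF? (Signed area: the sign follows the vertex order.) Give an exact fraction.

[VQF]:[QEF] = -1/4

Choose coordinates X = (0, 0), L = (1, 0), V = (0, 1).
1. R lies on line XL with XR:RL = 4:1 ⇒ R = (4/5, 0)
2. E lies on line RX with RE:EX = 5:(-1) ⇒ E = (-1/5, 0)
3. F lies on line RL with RF:FL = 1:(-2) ⇒ F = (3/5, 0)
4. Q is the midpoint of RV ⇒ Q = (2/5, 1/2)
2·[VQF] = -1/10, 2·[QEF] = 2/5
[VQF]:[QEF] = -1/10:2/5 = -1/4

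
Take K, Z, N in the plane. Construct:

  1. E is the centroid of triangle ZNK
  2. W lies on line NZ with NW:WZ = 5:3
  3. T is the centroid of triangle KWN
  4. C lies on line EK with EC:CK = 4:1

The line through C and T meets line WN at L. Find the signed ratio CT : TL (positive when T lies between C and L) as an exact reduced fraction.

Set K = (0, 0), Z = (1, 0), N = (0, 1); any affine frame gives the same invariant.
1. E is the centroid of triangle ZNK ⇒ E = (1/3, 1/3)
2. W lies on line NZ with NW:WZ = 5:3 ⇒ W = (5/8, 3/8)
3. T is the centroid of triangle KWN ⇒ T = (5/24, 11/24)
4. C lies on line EK with EC:CK = 4:1 ⇒ C = (1/15, 1/15)
line CT meets WN at L = (19/64, 45/64)
T = C + t·(L−C) with t = 8/13, so CT:TL = 8/13:5/13

CT:TL = 8/5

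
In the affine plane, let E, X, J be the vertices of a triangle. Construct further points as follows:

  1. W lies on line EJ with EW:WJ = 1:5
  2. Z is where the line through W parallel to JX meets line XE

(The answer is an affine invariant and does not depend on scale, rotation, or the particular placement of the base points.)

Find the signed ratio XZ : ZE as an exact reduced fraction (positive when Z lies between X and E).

XZ:ZE = 5

Choose coordinates E = (0, 0), X = (1, 0), J = (0, 1).
1. W lies on line EJ with EW:WJ = 1:5 ⇒ W = (0, 1/6)
2. Z is where the line through W parallel to JX meets line XE ⇒ Z = (1/6, 0)
Z = X + t·(E−X) with t = 5/6, so XZ:ZE = t:(1−t) = 5/6:1/6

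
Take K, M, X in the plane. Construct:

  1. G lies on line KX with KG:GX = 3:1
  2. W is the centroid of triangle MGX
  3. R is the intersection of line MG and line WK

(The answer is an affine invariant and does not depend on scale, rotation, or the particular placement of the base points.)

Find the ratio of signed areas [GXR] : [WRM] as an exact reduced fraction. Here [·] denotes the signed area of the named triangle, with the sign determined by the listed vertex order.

[GXR]:[WRM] = -9/7

Choose coordinates K = (0, 0), M = (1, 0), X = (0, 1).
1. G lies on line KX with KG:GX = 3:1 ⇒ G = (0, 3/4)
2. W is the centroid of triangle MGX ⇒ W = (1/3, 7/12)
3. R is the intersection of line MG and line WK ⇒ R = (3/10, 21/40)
2·[GXR] = -3/40, 2·[WRM] = 7/120
[GXR]:[WRM] = -3/40:7/120 = -9/7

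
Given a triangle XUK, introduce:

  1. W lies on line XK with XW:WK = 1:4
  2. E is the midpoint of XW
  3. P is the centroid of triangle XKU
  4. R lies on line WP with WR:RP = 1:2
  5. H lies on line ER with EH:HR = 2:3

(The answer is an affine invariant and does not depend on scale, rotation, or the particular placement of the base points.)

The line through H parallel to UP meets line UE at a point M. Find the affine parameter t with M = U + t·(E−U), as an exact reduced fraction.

t = 4/5

Assign X = (0, 0), U = (1, 0), K = (0, 1) — the answer is frame-independent, so this choice is without loss of generality.
1. W lies on line XK with XW:WK = 1:4 ⇒ W = (0, 1/5)
2. E is the midpoint of XW ⇒ E = (0, 1/10)
3. P is the centroid of triangle XKU ⇒ P = (1/3, 1/3)
4. R lies on line WP with WR:RP = 1:2 ⇒ R = (1/9, 11/45)
5. H lies on line ER with EH:HR = 2:3 ⇒ H = (2/45, 71/450)
through H parallel to UP: direction (-2/3, 1/3); meets UE at M = (1/5, 2/25)
M = U + t·(E−U) with t = 4/5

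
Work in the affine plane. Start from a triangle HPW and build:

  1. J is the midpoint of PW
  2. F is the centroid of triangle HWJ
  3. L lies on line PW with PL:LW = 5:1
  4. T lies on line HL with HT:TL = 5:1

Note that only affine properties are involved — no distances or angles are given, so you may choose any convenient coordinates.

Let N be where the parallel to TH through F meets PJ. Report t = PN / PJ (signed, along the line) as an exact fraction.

Choose coordinates H = (0, 0), P = (1, 0), W = (0, 1).
1. J is the midpoint of PW ⇒ J = (1/2, 1/2)
2. F is the centroid of triangle HWJ ⇒ F = (1/6, 1/2)
3. L lies on line PW with PL:LW = 5:1 ⇒ L = (1/6, 5/6)
4. T lies on line HL with HT:TL = 5:1 ⇒ T = (5/36, 25/36)
through F parallel to TH: direction (-5/36, -25/36); meets PJ at N = (2/9, 7/9)
N = P + t·(J−P) with t = 14/9

t = 14/9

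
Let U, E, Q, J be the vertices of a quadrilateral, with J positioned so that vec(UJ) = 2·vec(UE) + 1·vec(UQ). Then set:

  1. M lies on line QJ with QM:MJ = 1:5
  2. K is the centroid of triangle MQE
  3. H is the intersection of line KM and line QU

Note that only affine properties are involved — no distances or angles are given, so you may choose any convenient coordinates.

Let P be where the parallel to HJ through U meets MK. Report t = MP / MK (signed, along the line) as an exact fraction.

t = 21/5

Set U = (0, 0), E = (1, 0), Q = (0, 1), J = (2, 1); any affine frame gives the same invariant.
1. M lies on line QJ with QM:MJ = 1:5 ⇒ M = (1/3, 1)
2. K is the centroid of triangle MQE ⇒ K = (4/9, 2/3)
3. H is the intersection of line KM and line QU ⇒ H = (0, 2)
through U parallel to HJ: direction (2, -1); meets MK at P = (4/5, -2/5)
P = M + t·(K−M) with t = 21/5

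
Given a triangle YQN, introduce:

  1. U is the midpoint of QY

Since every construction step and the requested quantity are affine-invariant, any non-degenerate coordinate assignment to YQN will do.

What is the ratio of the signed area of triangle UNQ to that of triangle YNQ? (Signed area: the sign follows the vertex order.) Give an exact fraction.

[UNQ]:[YNQ] = 1/2

Assign Y = (0, 0), Q = (1, 0), N = (0, 1) — the answer is frame-independent, so this choice is without loss of generality.
1. U is the midpoint of QY ⇒ U = (1/2, 0)
2·[UNQ] = -1/2, 2·[YNQ] = -1
[UNQ]:[YNQ] = -1/2:-1 = 1/2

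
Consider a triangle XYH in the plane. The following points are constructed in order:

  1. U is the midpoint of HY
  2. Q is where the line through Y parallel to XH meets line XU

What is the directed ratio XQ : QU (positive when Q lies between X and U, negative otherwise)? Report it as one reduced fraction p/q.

Work in coordinates with X = (0, 0), Y = (1, 0), H = (0, 1).
1. U is the midpoint of HY ⇒ U = (1/2, 1/2)
2. Q is where the line through Y parallel to XH meets line XU ⇒ Q = (1, 1)
Q = X + t·(U−X) with t = 2, so XQ:QU = t:(1−t) = 2:-1

XQ:QU = -2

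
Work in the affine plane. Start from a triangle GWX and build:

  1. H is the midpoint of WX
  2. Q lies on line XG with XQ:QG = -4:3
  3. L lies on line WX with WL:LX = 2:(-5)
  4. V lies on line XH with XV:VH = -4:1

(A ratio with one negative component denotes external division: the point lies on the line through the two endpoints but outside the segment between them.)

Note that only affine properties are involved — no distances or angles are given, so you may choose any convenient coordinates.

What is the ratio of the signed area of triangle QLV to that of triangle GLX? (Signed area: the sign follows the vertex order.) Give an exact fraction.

[QLV]:[GLX] = 12/5

Set G = (0, 0), W = (1, 0), X = (0, 1); any affine frame gives the same invariant.
1. H is the midpoint of WX ⇒ H = (1/2, 1/2)
2. Q lies on line XG with XQ:QG = -4:3 ⇒ Q = (0, -3)
3. L lies on line WX with WL:LX = 2:(-5) ⇒ L = (5/3, -2/3)
4. V lies on line XH with XV:VH = -4:1 ⇒ V = (2/3, 1/3)
2·[QLV] = 4, 2·[GLX] = 5/3
[QLV]:[GLX] = 4:5/3 = 12/5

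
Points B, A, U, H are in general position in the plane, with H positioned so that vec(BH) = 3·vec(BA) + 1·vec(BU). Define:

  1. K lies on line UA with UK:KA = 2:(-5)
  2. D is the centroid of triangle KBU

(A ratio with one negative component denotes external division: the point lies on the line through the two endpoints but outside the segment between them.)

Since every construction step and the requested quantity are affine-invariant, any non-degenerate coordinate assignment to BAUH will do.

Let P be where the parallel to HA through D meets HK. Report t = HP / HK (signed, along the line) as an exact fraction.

Choose coordinates B = (0, 0), A = (1, 0), U = (0, 1), H = (3, 1).
1. K lies on line UA with UK:KA = 2:(-5) ⇒ K = (-2/3, 5/3)
2. D is the centroid of triangle KBU ⇒ D = (-2/9, 8/9)
through D parallel to HA: direction (-2, -1); meets HK at P = (4/5, 7/5)
P = H + t·(K−H) with t = 3/5

t = 3/5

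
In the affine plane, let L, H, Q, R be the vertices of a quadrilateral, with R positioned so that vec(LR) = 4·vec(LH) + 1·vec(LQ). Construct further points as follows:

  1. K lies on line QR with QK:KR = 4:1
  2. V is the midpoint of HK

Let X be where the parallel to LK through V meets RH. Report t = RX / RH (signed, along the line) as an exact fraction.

Choose coordinates L = (0, 0), H = (1, 0), Q = (0, 1), R = (4, 1).
1. K lies on line QR with QK:KR = 4:1 ⇒ K = (16/5, 1)
2. V is the midpoint of HK ⇒ V = (21/10, 1/2)
through V parallel to LK: direction (16/5, 1); meets RH at X = (17/2, 5/2)
X = R + t·(H−R) with t = -3/2

t = -3/2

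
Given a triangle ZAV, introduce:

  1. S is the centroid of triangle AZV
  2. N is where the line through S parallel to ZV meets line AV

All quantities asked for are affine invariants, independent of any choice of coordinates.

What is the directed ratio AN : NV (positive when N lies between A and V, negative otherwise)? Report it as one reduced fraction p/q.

Set Z = (0, 0), A = (1, 0), V = (0, 1); any affine frame gives the same invariant.
1. S is the centroid of triangle AZV ⇒ S = (1/3, 1/3)
2. N is where the line through S parallel to ZV meets line AV ⇒ N = (1/3, 2/3)
N = A + t·(V−A) with t = 2/3, so AN:NV = t:(1−t) = 2/3:1/3

AN:NV = 2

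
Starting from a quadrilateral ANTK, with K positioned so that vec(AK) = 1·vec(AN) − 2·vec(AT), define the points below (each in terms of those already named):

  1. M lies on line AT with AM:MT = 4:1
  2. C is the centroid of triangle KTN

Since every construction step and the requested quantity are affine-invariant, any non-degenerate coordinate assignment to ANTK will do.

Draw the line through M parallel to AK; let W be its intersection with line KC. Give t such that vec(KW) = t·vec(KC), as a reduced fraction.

Choose coordinates A = (0, 0), N = (1, 0), T = (0, 1), K = (1, -2).
1. M lies on line AT with AM:MT = 4:1 ⇒ M = (0, 4/5)
2. C is the centroid of triangle KTN ⇒ C = (2/3, -1/3)
through M parallel to AK: direction (1, -2); meets KC at W = (11/15, -2/3)
W = K + t·(C−K) with t = 4/5

t = 4/5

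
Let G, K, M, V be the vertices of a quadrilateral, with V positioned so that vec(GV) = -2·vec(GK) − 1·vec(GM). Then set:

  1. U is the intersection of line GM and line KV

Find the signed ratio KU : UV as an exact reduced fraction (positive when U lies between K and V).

KU:UV = 1/2

Set G = (0, 0), K = (1, 0), M = (0, 1), V = (-2, -1); any affine frame gives the same invariant.
1. U is the intersection of line GM and line KV ⇒ U = (0, -1/3)
U = K + t·(V−K) with t = 1/3, so KU:UV = t:(1−t) = 1/3:2/3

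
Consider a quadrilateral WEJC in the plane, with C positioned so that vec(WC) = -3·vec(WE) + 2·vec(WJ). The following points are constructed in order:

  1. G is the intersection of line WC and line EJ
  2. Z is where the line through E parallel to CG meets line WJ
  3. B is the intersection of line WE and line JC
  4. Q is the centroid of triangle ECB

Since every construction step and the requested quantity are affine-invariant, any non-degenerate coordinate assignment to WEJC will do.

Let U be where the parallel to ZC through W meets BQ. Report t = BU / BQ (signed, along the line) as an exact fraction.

t = 18/7

Set W = (0, 0), E = (1, 0), J = (0, 1), C = (-3, 2); any affine frame gives the same invariant.
1. G is the intersection of line WC and line EJ ⇒ G = (3, -2)
2. Z is where the line through E parallel to CG meets line WJ ⇒ Z = (0, 2/3)
3. B is the intersection of line WE and line JC ⇒ B = (3, 0)
4. Q is the centroid of triangle ECB ⇒ Q = (1/3, 2/3)
through W parallel to ZC: direction (-3, 4/3); meets BQ at U = (-27/7, 12/7)
U = B + t·(Q−B) with t = 18/7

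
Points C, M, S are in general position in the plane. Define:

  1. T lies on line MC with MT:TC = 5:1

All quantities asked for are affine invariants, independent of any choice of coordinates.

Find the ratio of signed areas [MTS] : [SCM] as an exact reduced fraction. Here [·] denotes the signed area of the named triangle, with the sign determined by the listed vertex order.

[MTS]:[SCM] = -5/6

Choose coordinates C = (0, 0), M = (1, 0), S = (0, 1).
1. T lies on line MC with MT:TC = 5:1 ⇒ T = (1/6, 0)
2·[MTS] = -5/6, 2·[SCM] = 1
[MTS]:[SCM] = -5/6:1 = -5/6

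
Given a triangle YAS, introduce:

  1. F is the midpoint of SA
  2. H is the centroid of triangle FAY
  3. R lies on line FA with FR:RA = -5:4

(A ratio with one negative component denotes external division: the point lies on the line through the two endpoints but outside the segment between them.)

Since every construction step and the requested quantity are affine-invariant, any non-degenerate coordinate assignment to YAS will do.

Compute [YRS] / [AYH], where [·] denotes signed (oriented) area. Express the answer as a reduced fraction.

[YRS]:[AYH] = -18

Choose coordinates Y = (0, 0), A = (1, 0), S = (0, 1).
1. F is the midpoint of SA ⇒ F = (1/2, 1/2)
2. H is the centroid of triangle FAY ⇒ H = (1/2, 1/6)
3. R lies on line FA with FR:RA = -5:4 ⇒ R = (3, -2)
2·[YRS] = 3, 2·[AYH] = -1/6
[YRS]:[AYH] = 3:-1/6 = -18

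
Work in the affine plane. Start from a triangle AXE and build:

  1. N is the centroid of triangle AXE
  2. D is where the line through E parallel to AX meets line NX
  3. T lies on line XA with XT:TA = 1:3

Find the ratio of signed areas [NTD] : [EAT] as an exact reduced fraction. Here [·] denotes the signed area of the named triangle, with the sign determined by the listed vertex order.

[NTD]:[EAT] = -2/9

Choose coordinates A = (0, 0), X = (1, 0), E = (0, 1).
1. N is the centroid of triangle AXE ⇒ N = (1/3, 1/3)
2. D is where the line through E parallel to AX meets line NX ⇒ D = (-1, 1)
3. T lies on line XA with XT:TA = 1:3 ⇒ T = (3/4, 0)
2·[NTD] = -1/6, 2·[EAT] = 3/4
[NTD]:[EAT] = -1/6:3/4 = -2/9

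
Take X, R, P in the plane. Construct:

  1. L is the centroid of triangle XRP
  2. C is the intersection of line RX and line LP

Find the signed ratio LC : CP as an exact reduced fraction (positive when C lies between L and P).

LC:CP = -1/3

Work in coordinates with X = (0, 0), R = (1, 0), P = (0, 1).
1. L is the centroid of triangle XRP ⇒ L = (1/3, 1/3)
2. C is the intersection of line RX and line LP ⇒ C = (1/2, 0)
C = L + t·(P−L) with t = -1/2, so LC:CP = t:(1−t) = -1/2:3/2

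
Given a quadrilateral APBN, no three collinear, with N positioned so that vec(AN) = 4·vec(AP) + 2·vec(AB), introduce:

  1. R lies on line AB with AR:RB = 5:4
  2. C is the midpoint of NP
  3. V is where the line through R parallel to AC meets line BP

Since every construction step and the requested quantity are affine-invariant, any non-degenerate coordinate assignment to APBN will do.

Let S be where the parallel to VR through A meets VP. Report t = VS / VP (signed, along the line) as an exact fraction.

t = 25/43

Choose coordinates A = (0, 0), P = (1, 0), B = (0, 1), N = (4, 2).
1. R lies on line AB with AR:RB = 5:4 ⇒ R = (0, 5/9)
2. C is the midpoint of NP ⇒ C = (5/2, 1)
3. V is where the line through R parallel to AC meets line BP ⇒ V = (20/63, 43/63)
through A parallel to VR: direction (-20/63, -8/63); meets VP at S = (5/7, 2/7)
S = V + t·(P−V) with t = 25/43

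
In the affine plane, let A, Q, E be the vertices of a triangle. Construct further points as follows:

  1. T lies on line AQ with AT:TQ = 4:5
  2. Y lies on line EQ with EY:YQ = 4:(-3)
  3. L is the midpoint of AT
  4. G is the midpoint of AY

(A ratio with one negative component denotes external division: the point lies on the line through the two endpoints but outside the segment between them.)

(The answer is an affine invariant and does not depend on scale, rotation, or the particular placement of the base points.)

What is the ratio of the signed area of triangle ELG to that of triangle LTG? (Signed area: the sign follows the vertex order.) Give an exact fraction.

Work in coordinates with A = (0, 0), Q = (1, 0), E = (0, 1).
1. T lies on line AQ with AT:TQ = 4:5 ⇒ T = (4/9, 0)
2. Y lies on line EQ with EY:YQ = 4:(-3) ⇒ Y = (4, -3)
3. L is the midpoint of AT ⇒ L = (2/9, 0)
4. G is the midpoint of AY ⇒ G = (2, -3/2)
2·[ELG] = 13/9, 2·[LTG] = -1/3
[ELG]:[LTG] = 13/9:-1/3 = -13/3

[ELG]:[LTG] = -13/3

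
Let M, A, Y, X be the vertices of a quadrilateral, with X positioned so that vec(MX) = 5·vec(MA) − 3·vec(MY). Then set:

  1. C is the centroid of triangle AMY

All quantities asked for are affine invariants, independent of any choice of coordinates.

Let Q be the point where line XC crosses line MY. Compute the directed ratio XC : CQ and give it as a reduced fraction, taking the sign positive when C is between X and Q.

XC:CQ = 14

Work in coordinates with M = (0, 0), A = (1, 0), Y = (0, 1), X = (5, -3).
1. C is the centroid of triangle AMY ⇒ C = (1/3, 1/3)
line XC meets MY at Q = (0, 4/7)
C = X + t·(Q−X) with t = 14/15, so XC:CQ = 14/15:1/15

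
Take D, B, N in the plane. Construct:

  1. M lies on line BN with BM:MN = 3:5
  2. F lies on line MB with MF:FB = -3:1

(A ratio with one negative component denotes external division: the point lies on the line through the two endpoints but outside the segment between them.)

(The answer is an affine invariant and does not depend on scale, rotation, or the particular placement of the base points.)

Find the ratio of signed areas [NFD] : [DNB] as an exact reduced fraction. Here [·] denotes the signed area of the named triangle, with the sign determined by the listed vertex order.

[NFD]:[DNB] = 19/16

Choose coordinates D = (0, 0), B = (1, 0), N = (0, 1).
1. M lies on line BN with BM:MN = 3:5 ⇒ M = (5/8, 3/8)
2. F lies on line MB with MF:FB = -3:1 ⇒ F = (19/16, -3/16)
2·[NFD] = -19/16, 2·[DNB] = -1
[NFD]:[DNB] = -19/16:-1 = 19/16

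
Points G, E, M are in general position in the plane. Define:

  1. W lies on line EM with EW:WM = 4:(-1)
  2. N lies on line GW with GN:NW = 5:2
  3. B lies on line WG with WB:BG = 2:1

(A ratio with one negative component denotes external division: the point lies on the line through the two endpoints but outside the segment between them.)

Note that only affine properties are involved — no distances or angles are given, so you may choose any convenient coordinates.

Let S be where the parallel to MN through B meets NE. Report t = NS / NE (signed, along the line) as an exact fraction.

t = 4/9

Set G = (0, 0), E = (1, 0), M = (0, 1); any affine frame gives the same invariant.
1. W lies on line EM with EW:WM = 4:(-1) ⇒ W = (-1/3, 4/3)
2. N lies on line GW with GN:NW = 5:2 ⇒ N = (-5/21, 20/21)
3. B lies on line WG with WB:BG = 2:1 ⇒ B = (-1/9, 4/9)
through B parallel to MN: direction (-5/21, -1/21); meets NE at S = (59/189, 100/189)
S = N + t·(E−N) with t = 4/9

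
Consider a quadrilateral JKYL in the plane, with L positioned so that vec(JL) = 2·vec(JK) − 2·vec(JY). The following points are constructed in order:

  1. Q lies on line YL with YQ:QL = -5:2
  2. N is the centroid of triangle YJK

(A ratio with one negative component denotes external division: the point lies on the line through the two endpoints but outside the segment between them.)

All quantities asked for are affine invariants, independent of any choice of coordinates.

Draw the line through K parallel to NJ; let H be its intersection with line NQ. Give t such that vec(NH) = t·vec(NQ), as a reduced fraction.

t = 3/22

Set J = (0, 0), K = (1, 0), Y = (0, 1), L = (2, -2); any affine frame gives the same invariant.
1. Q lies on line YL with YQ:QL = -5:2 ⇒ Q = (10/3, -4)
2. N is the centroid of triangle YJK ⇒ N = (1/3, 1/3)
through K parallel to NJ: direction (-1/3, -1/3); meets NQ at H = (49/66, -17/66)
H = N + t·(Q−N) with t = 3/22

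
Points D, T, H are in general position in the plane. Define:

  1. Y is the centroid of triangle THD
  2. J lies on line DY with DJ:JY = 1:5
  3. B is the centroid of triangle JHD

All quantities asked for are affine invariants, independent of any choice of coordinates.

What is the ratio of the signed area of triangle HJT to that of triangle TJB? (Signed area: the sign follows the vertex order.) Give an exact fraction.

Assign D = (0, 0), T = (1, 0), H = (0, 1) — the answer is frame-independent, so this choice is without loss of generality.
1. Y is the centroid of triangle THD ⇒ Y = (1/3, 1/3)
2. J lies on line DY with DJ:JY = 1:5 ⇒ J = (1/18, 1/18)
3. B is the centroid of triangle JHD ⇒ B = (1/54, 19/54)
2·[HJT] = 8/9, 2·[TJB] = -5/18
[HJT]:[TJB] = 8/9:-5/18 = -16/5

[HJT]:[TJB] = -16/5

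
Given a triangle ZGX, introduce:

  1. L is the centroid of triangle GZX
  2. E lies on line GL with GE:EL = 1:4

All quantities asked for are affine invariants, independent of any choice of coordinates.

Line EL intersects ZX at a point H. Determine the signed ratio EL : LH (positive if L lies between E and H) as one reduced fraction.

EL:LH = 8/5

Assign Z = (0, 0), G = (1, 0), X = (0, 1) — the answer is frame-independent, so this choice is without loss of generality.
1. L is the centroid of triangle GZX ⇒ L = (1/3, 1/3)
2. E lies on line GL with GE:EL = 1:4 ⇒ E = (13/15, 1/15)
line EL meets ZX at H = (0, 1/2)
L = E + t·(H−E) with t = 8/13, so EL:LH = 8/13:5/13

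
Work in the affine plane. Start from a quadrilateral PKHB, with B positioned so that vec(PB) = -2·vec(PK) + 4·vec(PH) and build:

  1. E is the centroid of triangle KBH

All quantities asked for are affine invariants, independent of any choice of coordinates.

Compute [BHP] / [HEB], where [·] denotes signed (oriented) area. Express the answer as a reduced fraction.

[BHP]:[HEB] = -6

Work in coordinates with P = (0, 0), K = (1, 0), H = (0, 1), B = (-2, 4).
1. E is the centroid of triangle KBH ⇒ E = (-1/3, 5/3)
2·[BHP] = -2, 2·[HEB] = 1/3
[BHP]:[HEB] = -2:1/3 = -6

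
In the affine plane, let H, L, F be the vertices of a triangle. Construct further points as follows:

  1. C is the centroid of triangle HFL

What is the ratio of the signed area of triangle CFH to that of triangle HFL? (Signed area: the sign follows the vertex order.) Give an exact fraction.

[CFH]:[HFL] = -1/3

Choose coordinates H = (0, 0), L = (1, 0), F = (0, 1).
1. C is the centroid of triangle HFL ⇒ C = (1/3, 1/3)
2·[CFH] = 1/3, 2·[HFL] = -1
[CFH]:[HFL] = 1/3:-1 = -1/3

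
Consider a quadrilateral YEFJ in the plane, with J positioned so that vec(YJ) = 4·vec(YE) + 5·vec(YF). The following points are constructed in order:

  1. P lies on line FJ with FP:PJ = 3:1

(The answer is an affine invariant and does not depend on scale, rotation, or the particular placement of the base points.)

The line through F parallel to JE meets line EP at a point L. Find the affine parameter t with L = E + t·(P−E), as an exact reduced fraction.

Work in coordinates with Y = (0, 0), E = (1, 0), F = (0, 1), J = (4, 5).
1. P lies on line FJ with FP:PJ = 3:1 ⇒ P = (3, 4)
through F parallel to JE: direction (-3, -5); meets EP at L = (9, 16)
L = E + t·(P−E) with t = 4

t = 4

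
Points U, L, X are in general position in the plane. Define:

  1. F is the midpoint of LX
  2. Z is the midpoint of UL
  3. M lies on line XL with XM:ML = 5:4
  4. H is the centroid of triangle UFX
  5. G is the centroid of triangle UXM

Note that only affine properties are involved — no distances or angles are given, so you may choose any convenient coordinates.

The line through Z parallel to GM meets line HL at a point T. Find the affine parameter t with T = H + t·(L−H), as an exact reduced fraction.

t = 28/25

Work in coordinates with U = (0, 0), L = (1, 0), X = (0, 1).
1. F is the midpoint of LX ⇒ F = (1/2, 1/2)
2. Z is the midpoint of UL ⇒ Z = (1/2, 0)
3. M lies on line XL with XM:ML = 5:4 ⇒ M = (5/9, 4/9)
4. H is the centroid of triangle UFX ⇒ H = (1/6, 1/2)
5. G is the centroid of triangle UXM ⇒ G = (5/27, 13/27)
through Z parallel to GM: direction (10/27, -1/27); meets HL at T = (11/10, -3/50)
T = H + t·(L−H) with t = 28/25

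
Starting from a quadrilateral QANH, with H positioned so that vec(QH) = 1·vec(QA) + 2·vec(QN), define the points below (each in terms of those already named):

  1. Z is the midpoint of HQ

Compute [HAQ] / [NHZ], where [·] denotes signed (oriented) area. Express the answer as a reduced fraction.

Work in coordinates with Q = (0, 0), A = (1, 0), N = (0, 1), H = (1, 2).
1. Z is the midpoint of HQ ⇒ Z = (1/2, 1)
2·[HAQ] = -2, 2·[NHZ] = -1/2
[HAQ]:[NHZ] = -2:-1/2 = 4

[HAQ]:[NHZ] = 4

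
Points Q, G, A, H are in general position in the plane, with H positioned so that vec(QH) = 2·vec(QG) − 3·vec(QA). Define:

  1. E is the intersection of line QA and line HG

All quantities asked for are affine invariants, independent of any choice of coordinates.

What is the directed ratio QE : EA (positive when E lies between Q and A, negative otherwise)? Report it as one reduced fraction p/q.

QE:EA = -3/2

Set Q = (0, 0), G = (1, 0), A = (0, 1), H = (2, -3); any affine frame gives the same invariant.
1. E is the intersection of line QA and line HG ⇒ E = (0, 3)
E = Q + t·(A−Q) with t = 3, so QE:EA = t:(1−t) = 3:-2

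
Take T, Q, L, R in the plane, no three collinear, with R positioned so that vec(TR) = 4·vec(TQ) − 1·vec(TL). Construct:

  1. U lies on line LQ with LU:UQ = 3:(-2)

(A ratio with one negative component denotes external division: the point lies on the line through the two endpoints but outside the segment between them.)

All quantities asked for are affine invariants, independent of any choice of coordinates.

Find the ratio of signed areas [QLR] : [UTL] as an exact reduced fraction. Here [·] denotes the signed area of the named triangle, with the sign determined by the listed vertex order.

[QLR]:[UTL] = 2/3

Assign T = (0, 0), Q = (1, 0), L = (0, 1), R = (4, -1) — the answer is frame-independent, so this choice is without loss of generality.
1. U lies on line LQ with LU:UQ = 3:(-2) ⇒ U = (3, -2)
2·[QLR] = -2, 2·[UTL] = -3
[QLR]:[UTL] = -2:-3 = 2/3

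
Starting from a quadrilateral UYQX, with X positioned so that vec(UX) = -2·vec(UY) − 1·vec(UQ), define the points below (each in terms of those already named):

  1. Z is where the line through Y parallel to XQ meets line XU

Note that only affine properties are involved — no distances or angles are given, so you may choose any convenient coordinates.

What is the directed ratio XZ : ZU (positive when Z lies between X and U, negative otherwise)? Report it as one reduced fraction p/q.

Assign U = (0, 0), Y = (1, 0), Q = (0, 1), X = (-2, -1) — the answer is frame-independent, so this choice is without loss of generality.
1. Z is where the line through Y parallel to XQ meets line XU ⇒ Z = (2, 1)
Z = X + t·(U−X) with t = 2, so XZ:ZU = t:(1−t) = 2:-1

XZ:ZU = -2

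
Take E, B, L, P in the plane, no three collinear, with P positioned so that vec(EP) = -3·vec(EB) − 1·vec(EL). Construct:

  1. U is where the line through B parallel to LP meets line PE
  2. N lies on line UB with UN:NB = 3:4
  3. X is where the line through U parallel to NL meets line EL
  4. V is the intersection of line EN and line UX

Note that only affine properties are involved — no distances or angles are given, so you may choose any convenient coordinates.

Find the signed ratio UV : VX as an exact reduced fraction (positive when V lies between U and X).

UV:VX = -1/8

Choose coordinates E = (0, 0), B = (1, 0), L = (0, 1), P = (-3, -1).
1. U is where the line through B parallel to LP meets line PE ⇒ U = (2, 2/3)
2. N lies on line UB with UN:NB = 3:4 ⇒ N = (11/7, 8/21)
3. X is where the line through U parallel to NL meets line EL ⇒ X = (0, 16/11)
4. V is the intersection of line EN and line UX ⇒ V = (16/7, 128/231)
V = U + t·(X−U) with t = -1/7, so UV:VX = t:(1−t) = -1/7:8/7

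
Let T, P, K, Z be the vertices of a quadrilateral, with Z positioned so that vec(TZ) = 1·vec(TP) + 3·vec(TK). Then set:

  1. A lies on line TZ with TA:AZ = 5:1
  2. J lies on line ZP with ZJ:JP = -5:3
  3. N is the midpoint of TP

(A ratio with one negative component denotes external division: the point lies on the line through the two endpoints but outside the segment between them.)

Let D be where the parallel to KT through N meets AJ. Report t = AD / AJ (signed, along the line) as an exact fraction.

Choose coordinates T = (0, 0), P = (1, 0), K = (0, 1), Z = (1, 3).
1. A lies on line TZ with TA:AZ = 5:1 ⇒ A = (5/6, 5/2)
2. J lies on line ZP with ZJ:JP = -5:3 ⇒ J = (1, -9/2)
3. N is the midpoint of TP ⇒ N = (1/2, 0)
through N parallel to KT: direction (0, -1); meets AJ at D = (1/2, 33/2)
D = A + t·(J−A) with t = -2

t = -2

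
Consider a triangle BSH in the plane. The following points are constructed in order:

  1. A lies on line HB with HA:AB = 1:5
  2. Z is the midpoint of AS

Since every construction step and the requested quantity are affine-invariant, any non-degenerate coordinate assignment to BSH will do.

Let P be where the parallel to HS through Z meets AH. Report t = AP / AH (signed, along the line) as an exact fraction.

Set B = (0, 0), S = (1, 0), H = (0, 1); any affine frame gives the same invariant.
1. A lies on line HB with HA:AB = 1:5 ⇒ A = (0, 5/6)
2. Z is the midpoint of AS ⇒ Z = (1/2, 5/12)
through Z parallel to HS: direction (1, -1); meets AH at P = (0, 11/12)
P = A + t·(H−A) with t = 1/2

t = 1/2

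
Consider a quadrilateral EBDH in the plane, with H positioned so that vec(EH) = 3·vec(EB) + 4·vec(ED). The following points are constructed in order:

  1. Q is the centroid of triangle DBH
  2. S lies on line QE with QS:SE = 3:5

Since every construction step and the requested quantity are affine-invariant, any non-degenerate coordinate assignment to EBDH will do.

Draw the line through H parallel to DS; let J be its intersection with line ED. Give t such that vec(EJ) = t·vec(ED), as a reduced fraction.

t = 77/20

Choose coordinates E = (0, 0), B = (1, 0), D = (0, 1), H = (3, 4).
1. Q is the centroid of triangle DBH ⇒ Q = (4/3, 5/3)
2. S lies on line QE with QS:SE = 3:5 ⇒ S = (5/6, 25/24)
through H parallel to DS: direction (5/6, 1/24); meets ED at J = (0, 77/20)
J = E + t·(D−E) with t = 77/20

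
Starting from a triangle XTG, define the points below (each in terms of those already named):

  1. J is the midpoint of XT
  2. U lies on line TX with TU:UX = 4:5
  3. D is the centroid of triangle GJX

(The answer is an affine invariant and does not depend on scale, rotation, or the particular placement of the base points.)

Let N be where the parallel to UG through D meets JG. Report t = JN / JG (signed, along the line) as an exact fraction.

Set X = (0, 0), T = (1, 0), G = (0, 1); any affine frame gives the same invariant.
1. J is the midpoint of XT ⇒ J = (1/2, 0)
2. U lies on line TX with TU:UX = 4:5 ⇒ U = (5/9, 0)
3. D is the centroid of triangle GJX ⇒ D = (1/6, 1/3)
through D parallel to UG: direction (-5/9, 1); meets JG at N = (11/6, -8/3)
N = J + t·(G−J) with t = -8/3

t = -8/3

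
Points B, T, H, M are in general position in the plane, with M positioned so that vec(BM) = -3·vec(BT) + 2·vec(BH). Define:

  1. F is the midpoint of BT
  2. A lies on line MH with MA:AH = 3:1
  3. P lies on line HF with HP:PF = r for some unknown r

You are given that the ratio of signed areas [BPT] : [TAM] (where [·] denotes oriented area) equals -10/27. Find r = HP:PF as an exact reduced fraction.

r = 4/5

Assign B = (0, 0), T = (1, 0), H = (0, 1), M = (-3, 2) — the answer is frame-independent, so this choice is without loss of generality.
1. F is the midpoint of BT ⇒ F = (1/2, 0)
2. A lies on line MH with MA:AH = 3:1 ⇒ A = (-3/4, 5/4)
3. With HP:PF = r, write λ = r/(r+1) so P = H + λ·(F−H); P is affine-linear in λ
Every point depending on P is an affine combination of P and λ-independent points, so each such coordinate is linear in λ; the λ² term in each signed area is a multiple of (F−H)×(F−H) = 0, so 2·[BPT] and 2·[TAM] are each linear in λ. Evaluating at λ=0 and λ=1:
  2·[BPT] = λ − 1,   2·[TAM] = 3/2
So [BPT]:[TAM] = (λ − 1) / (3/2). Setting this equal to -10/27:
  λ − 1 = -10/27·(3/2)  ⇒  λ = 4/9
Then r = λ/(1−λ) = (4/9)/(5/9) = 4/5. Check: with r = 4/5, P = (2/9, 5/9) and [BPT]:[TAM] = -10/27 as required.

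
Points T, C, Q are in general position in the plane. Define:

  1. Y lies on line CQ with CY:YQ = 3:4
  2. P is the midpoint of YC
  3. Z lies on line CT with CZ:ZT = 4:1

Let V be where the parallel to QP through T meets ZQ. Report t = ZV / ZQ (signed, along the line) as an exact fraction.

Work in coordinates with T = (0, 0), C = (1, 0), Q = (0, 1).
1. Y lies on line CQ with CY:YQ = 3:4 ⇒ Y = (4/7, 3/7)
2. P is the midpoint of YC ⇒ P = (11/14, 3/14)
3. Z lies on line CT with CZ:ZT = 4:1 ⇒ Z = (1/5, 0)
through T parallel to QP: direction (11/14, -11/14); meets ZQ at V = (1/4, -1/4)
V = Z + t·(Q−Z) with t = -1/4

t = -1/4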